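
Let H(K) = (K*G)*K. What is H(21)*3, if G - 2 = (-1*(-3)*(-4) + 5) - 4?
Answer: -11907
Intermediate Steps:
G = -9 (G = 2 + ((-1*(-3)*(-4) + 5) - 4) = 2 + ((3*(-4) + 5) - 4) = 2 + ((-12 + 5) - 4) = 2 + (-7 - 4) = 2 - 11 = -9)
H(K) = -9*K² (H(K) = (K*(-9))*K = (-9*K)*K = -9*K²)
H(21)*3 = -9*21²*3 = -9*441*3 = -3969*3 = -11907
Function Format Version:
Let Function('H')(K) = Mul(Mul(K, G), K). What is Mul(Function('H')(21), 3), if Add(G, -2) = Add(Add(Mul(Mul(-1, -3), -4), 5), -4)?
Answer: -11907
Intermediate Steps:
G = -9 (G = Add(2, Add(Add(Mul(Mul(-1, -3), -4), 5), -4)) = Add(2, Add(Add(Mul(3, -4), 5), -4)) = Add(2, Add(Add(-12, 5), -4)) = Add(2, Add(-7, -4)) = Add(2, -11) = -9)
Function('H')(K) = Mul(-9, Pow(K, 2)) (Function('H')(K) = Mul(Mul(K, -9), K) = Mul(Mul(-9, K), K) = Mul(-9, Pow(K, 2)))
Mul(Function('H')(21), 3) = Mul(Mul(-9, Pow(21, 2)), 3) = Mul(Mul(-9, 441), 3) = Mul(-3969, 3) = -11907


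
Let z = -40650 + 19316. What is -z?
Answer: 21334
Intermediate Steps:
z = -21334
-z = -1*(-21334) = 21334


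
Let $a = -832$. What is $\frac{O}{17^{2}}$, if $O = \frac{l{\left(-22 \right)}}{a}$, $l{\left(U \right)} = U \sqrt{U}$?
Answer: $\frac{11 i \sqrt{22}}{120224} \approx 0.00042915 i$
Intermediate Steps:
$l{\left(U \right)} = U^{\frac{3}{2}}$
$O = \frac{11 i \sqrt{22}}{416}$ ($O = \frac{\left(-22\right)^{\frac{3}{2}}}{-832} = - 22 i \sqrt{22} \left(- \frac{1}{832}\right) = \frac{11 i \sqrt{22}}{416} \approx 0.12403 i$)
$\frac{O}{17^{2}} = \frac{\frac{11}{416} i \sqrt{22}}{17^{2}} = \frac{\frac{11}{416} i \sqrt{22}}{289} = \frac{11 i \sqrt{22}}{416} \cdot \frac{1}{289} = \frac{11 i \sqrt{22}}{120224}$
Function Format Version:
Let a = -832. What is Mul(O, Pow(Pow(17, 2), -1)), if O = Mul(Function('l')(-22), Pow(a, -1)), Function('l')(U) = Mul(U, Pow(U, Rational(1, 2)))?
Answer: Mul(Rational(11, 120224), I, Pow(22, Rational(1, 2))) ≈ Mul(0.00042915, I)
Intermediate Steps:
Function('l')(U) = Pow(U, Rational(3, 2))
O = Mul(Rational(11, 416), I, Pow(22, Rational(1, 2))) (O = Mul(Pow(-22, Rational(3, 2)), Pow(-832, -1)) = Mul(Mul(-22, I, Pow(22, Rational(1, 2))), Rational(-1, 832)) = Mul(Rational(11, 416), I, Pow(22, Rational(1, 2))) ≈ Mul(0.12403, I))
Mul(O, Pow(Pow(17, 2), -1)) = Mul(Mul(Rational(11, 416), I, Pow(22, Rational(1, 2))), Pow(Pow(17, 2), -1)) = Mul(Mul(Rational(11, 416), I, Pow(22, Rational(1, 2))), Pow(289, -1)) = Mul(Mul(Rational(11, 416), I, Pow(22, Rational(1, 2))), Rational(1, 289)) = Mul(Rational(11, 120224), I, Pow(22, Rational(1, 2)))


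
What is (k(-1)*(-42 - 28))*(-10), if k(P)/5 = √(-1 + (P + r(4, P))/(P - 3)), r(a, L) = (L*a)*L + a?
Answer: 1750*I*√11 ≈ 5804.1*I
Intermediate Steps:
r(a, L) = a + a*L² (r(a, L) = a*L² + a = a + a*L²)
k(P) = 5*√(-1 + (4 + P + 4*P²)/(-3 + P)) (k(P) = 5*√(-1 + (P + 4*(1 + P²))/(P - 3)) = 5*√(-1 + (P + (4 + 4*P²))/(-3 + P)) = 5*√(-1 + (4 + P + 4*P²)/(-3 + P)))
(k(-1)*(-42 - 28))*(-10) = ((5*√((7 + 4*(-1)²)/(-3 - 1)))*(-42 - 28))*(-10) = ((5*√((7 + 4*1)/(-4)))*(-70))*(-10) = ((5*√(-(7 + 4)/4))*(-70))*(-10) = ((5*√(-¼*11))*(-70))*(-10) = ((5*√(-11/4))*(-70))*(-10) = ((5*(I*√11/2))*(-70))*(-10) = ((5*I*√11/2)*(-70))*(-10) = -175*I*√11*(-10) = 1750*I*√11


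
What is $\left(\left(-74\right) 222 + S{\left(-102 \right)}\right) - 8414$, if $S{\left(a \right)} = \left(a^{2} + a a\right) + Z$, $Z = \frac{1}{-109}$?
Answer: $- \frac{439707}{109} \approx -4034.0$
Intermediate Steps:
$Z = - \frac{1}{109} \approx -0.0091743$
$S{\left(a \right)} = - \frac{1}{109} + 2 a^{2}$ ($S{\left(a \right)} = \left(a^{2} + a a\right) - \frac{1}{109} = \left(a^{2} + a^{2}\right) - \frac{1}{109} = 2 a^{2} - \frac{1}{109} = - \frac{1}{109} + 2 a^{2}$)
$\left(\left(-74\right) 222 + S{\left(-102 \right)}\right) - 8414 = \left(\left(-74\right) 222 - \left(\frac{1}{109} - 2 \left(-102\right)^{2}\right)\right) - 8414 = \left(-16428 + \left(- \frac{1}{109} + 2 \cdot 10404\right)\right) - 8414 = \left(-16428 + \left(- \frac{1}{109} + 20808\right)\right) - 8414 = \left(-16428 + \frac{2268071}{109}\right) - 8414 = \frac{477419}{109} - 8414 = - \frac{439707}{109}$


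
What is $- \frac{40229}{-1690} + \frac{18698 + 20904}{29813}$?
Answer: $\frac{1266274557}{50383970} \approx 25.132$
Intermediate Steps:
$- \frac{40229}{-1690} + \frac{18698 + 20904}{29813} = \left(-40229\right) \left(- \frac{1}{1690}\right) + 39602 \cdot \frac{1}{29813} = \frac{40229}{1690} + \frac{39602}{29813} = \frac{1266274557}{50383970}$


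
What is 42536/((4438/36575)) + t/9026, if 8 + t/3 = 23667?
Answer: 1003039457509/2861242 ≈ 3.5056e+5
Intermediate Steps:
t = 70977 (t = -24 + 3*23667 = -24 + 71001 = 70977)
42536/((4438/36575)) + t/9026 = 42536/((4438/36575)) + 70977/9026 = 42536/((4438*(1/36575))) + 70977*(1/9026) = 42536/(634/5225) + 70977/9026 = 42536*(5225/634) + 70977/9026 = 111125300/317 + 70977/9026 = 1003039457509/2861242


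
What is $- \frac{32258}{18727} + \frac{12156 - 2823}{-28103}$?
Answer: $- \frac{1081325665}{526284881} \approx -2.0546$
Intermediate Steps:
$- \frac{32258}{18727} + \frac{12156 - 2823}{-28103} = \left(-32258\right) \frac{1}{18727} + \left(12156 - 2823\right) \left(- \frac{1}{28103}\right) = - \frac{32258}{18727} + 9333 \left(- \frac{1}{28103}\right) = - \frac{32258}{18727} - \frac{9333}{28103} = - \frac{1081325665}{526284881}$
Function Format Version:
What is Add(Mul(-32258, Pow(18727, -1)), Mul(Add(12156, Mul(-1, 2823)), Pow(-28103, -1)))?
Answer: Rational(-1081325665, 526284881) ≈ -2.0546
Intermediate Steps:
Add(Mul(-32258, Pow(18727, -1)), Mul(Add(12156, Mul(-1, 2823)), Pow(-28103, -1))) = Add(Mul(-32258, Rational(1, 18727)), Mul(Add(12156, -2823), Rational(-1, 28103))) = Add(Rational(-32258, 18727), Mul(9333, Rational(-1, 28103))) = Add(Rational(-32258, 18727), Rational(-9333, 28103)) = Rational(-1081325665, 526284881)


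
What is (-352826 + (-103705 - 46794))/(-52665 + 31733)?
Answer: 503325/20932 ≈ 24.046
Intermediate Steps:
(-352826 + (-103705 - 46794))/(-52665 + 31733) = (-352826 - 150499)/(-20932) = -503325*(-1/20932) = 503325/20932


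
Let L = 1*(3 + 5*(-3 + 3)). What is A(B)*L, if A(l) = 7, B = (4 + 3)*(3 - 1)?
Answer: 21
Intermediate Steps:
B = 14 (B = 7*2 = 14)
L = 3 (L = 1*(3 + 5*0) = 1*(3 + 0) = 1*3 = 3)
A(B)*L = 7*3 = 21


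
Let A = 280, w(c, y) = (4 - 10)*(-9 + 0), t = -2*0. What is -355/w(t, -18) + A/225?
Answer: -1439/270 ≈ -5.3296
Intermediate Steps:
t = 0
w(c, y) = 54 (w(c, y) = -6*(-9) = 54)
-355/w(t, -18) + A/225 = -355/54 + 280/225 = -355*1/54 + 280*(1/225) = -355/54 + 56/45 = -1439/270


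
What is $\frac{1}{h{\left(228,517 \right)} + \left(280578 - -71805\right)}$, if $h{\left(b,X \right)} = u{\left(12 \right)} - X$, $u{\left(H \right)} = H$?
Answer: $\frac{1}{351878} \approx 2.8419 \cdot 10^{-6}$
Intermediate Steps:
$h{\left(b,X \right)} = 12 - X$
$\frac{1}{h{\left(228,517 \right)} + \left(280578 - -71805\right)} = \frac{1}{\left(12 - 517\right) + \left(280578 - -71805\right)} = \frac{1}{\left(12 - 517\right) + \left(280578 + 71805\right)} = \frac{1}{-505 + 352383} = \frac{1}{351878}$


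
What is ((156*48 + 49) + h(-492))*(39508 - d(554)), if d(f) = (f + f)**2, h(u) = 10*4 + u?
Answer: -8418085260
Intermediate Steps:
h(u) = 40 + u
d(f) = 4*f**2 (d(f) = (2*f)**2 = 4*f**2)
((156*48 + 49) + h(-492))*(39508 - d(554)) = ((156*48 + 49) + (40 - 492))*(39508 - 4*554**2) = ((7488 + 49) - 452)*(39508 - 4*306916) = (7537 - 452)*(39508 - 1*1227664) = 7085*(39508 - 1227664) = 7085*(-1188156) = -8418085260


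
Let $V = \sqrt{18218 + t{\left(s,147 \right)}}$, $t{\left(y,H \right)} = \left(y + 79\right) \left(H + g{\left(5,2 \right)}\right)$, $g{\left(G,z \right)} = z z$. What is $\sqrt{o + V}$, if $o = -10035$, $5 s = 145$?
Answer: $\sqrt{-10035 + \sqrt{34526}} \approx 99.243 i$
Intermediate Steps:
$s = 29$ ($s = \frac{1}{5} \cdot 145 = 29$)
$g{\left(G,z \right)} = z^{2}$
$t{\left(y,H \right)} = \left(4 + H\right) \left(79 + y\right)$ ($t{\left(y,H \right)} = \left(y + 79\right) \left(H + 2^{2}\right) = \left(79 + y\right) \left(H + 4\right) = \left(79 + y\right) \left(4 + H\right) = \left(4 + H\right) \left(79 + y\right)$)
$V = \sqrt{34526}$ ($V = \sqrt{18218 + \left(316 + 4 \cdot 29 + 79 \cdot 147 + 147 \cdot 29\right)} = \sqrt{18218 + \left(316 + 116 + 11613 + 4263\right)} = \sqrt{18218 + 16308} = \sqrt{34526} \approx 185.81$)
$\sqrt{o + V} = \sqrt{-10035 + \sqrt{34526}}$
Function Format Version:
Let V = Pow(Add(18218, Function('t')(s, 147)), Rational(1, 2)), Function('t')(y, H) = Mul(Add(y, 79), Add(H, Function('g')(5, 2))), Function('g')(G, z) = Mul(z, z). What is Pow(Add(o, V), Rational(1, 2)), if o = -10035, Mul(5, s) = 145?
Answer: Pow(Add(-10035, Pow(34526, Rational(1, 2))), Rational(1, 2)) ≈ Mul(99.243, I)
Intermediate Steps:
s = 29 (s = Mul(Rational(1, 5), 145) = 29)
Function('g')(G, z) = Pow(z, 2)
Function('t')(y, H) = Mul(Add(4, H), Add(79, y)) (Function('t')(y, H) = Mul(Add(y, 79), Add(H, Pow(2, 2))) = Mul(Add(79, y), Add(H, 4)) = Mul(Add(79, y), Add(4, H)) = Mul(Add(4, H), Add(79, y)))
V = Pow(34526, Rational(1, 2)) (V = Pow(Add(18218, Add(316, Mul(4, 29), Mul(79, 147), Mul(147, 29))), Rational(1, 2)) = Pow(Add(18218, Add(316, 116, 11613, 4263)), Rational(1, 2)) = Pow(Add(18218, 16308), Rational(1, 2)) = Pow(34526, Rational(1, 2)) ≈ 185.81)
Pow(Add(o, V), Rational(1, 2)) = Pow(Add(-10035, Pow(34526, Rational(1, 2))), Rational(1, 2))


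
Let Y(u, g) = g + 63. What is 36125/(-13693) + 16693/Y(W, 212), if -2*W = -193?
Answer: 218642874/3765575 ≈ 58.064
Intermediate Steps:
W = 193/2 (W = -½*(-193) = 193/2 ≈ 96.500)
Y(u, g) = 63 + g
36125/(-13693) + 16693/Y(W, 212) = 36125/(-13693) + 16693/(63 + 212) = 36125*(-1/13693) + 16693/275 = -36125/13693 + 16693*(1/275) = -36125/13693 + 16693/275 = 218642874/3765575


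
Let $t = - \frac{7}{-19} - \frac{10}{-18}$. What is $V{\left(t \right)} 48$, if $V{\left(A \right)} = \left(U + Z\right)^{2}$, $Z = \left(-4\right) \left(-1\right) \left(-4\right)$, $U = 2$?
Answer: $9408$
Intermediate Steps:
$t = \frac{158}{171}$ ($t = \left(-7\right) \left(- \frac{1}{19}\right) - - \frac{5}{9} = \frac{7}{19} + \frac{5}{9} = \frac{158}{171} \approx 0.92398$)
$Z = -16$ ($Z = 4 \left(-4\right) = -16$)
$V{\left(A \right)} = 196$ ($V{\left(A \right)} = \left(2 - 16\right)^{2} = \left(-14\right)^{2} = 196$)
$V{\left(t \right)} 48 = 196 \cdot 48 = 9408$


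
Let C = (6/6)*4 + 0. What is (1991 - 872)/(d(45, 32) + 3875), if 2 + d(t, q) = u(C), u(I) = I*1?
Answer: 1119/3877 ≈ 0.28863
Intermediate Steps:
C = 4 (C = (6*(1/6))*4 + 0 = 1*4 + 0 = 4 + 0 = 4)
u(I) = I
d(t, q) = 2 (d(t, q) = -2 + 4 = 2)
(1991 - 872)/(d(45, 32) + 3875) = (1991 - 872)/(2 + 3875) = 1119/3877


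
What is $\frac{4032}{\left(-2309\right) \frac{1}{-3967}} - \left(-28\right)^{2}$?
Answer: $\frac{14184688}{2309} \approx 6143.2$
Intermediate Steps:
$\frac{4032}{\left(-2309\right) \frac{1}{-3967}} - \left(-28\right)^{2} = \frac{4032}{\left(-2309\right) \left(- \frac{1}{3967}\right)} - 784 = \frac{4032}{\frac{2309}{3967}} - 784 = 4032 \cdot \frac{3967}{2309} - 784 = \frac{15994944}{2309} - 784 = \frac{14184688}{2309}$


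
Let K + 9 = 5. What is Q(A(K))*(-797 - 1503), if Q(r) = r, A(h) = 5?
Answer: -11500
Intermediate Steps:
K = -4 (K = -9 + 5 = -4)
Q(A(K))*(-797 - 1503) = 5*(-797 - 1503) = 5*(-2300) = -11500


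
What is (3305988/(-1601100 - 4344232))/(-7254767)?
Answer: 826497/10782999599411 ≈ 7.6648e-8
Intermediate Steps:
(3305988/(-1601100 - 4344232))/(-7254767) = (3305988/(-5945332))*(-1/7254767) = (3305988*(-1/5945332))*(-1/7254767) = -826497/1486333*(-1/7254767) = 826497/10782999599411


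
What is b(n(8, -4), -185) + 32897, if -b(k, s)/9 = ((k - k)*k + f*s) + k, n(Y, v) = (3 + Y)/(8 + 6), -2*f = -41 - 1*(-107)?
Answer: -308771/14 ≈ -22055.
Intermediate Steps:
f = -33 (f = -(-41 - 1*(-107))/2 = -(-41 + 107)/2 = -½*66 = -33)
n(Y, v) = 3/14 + Y/14 (n(Y, v) = (3 + Y)/14 = (3 + Y)*(1/14) = 3/14 + Y/14)
b(k, s) = -9*k + 297*s (b(k, s) = -9*(((k - k)*k - 33*s) + k) = -9*((0*k - 33*s) + k) = -9*((0 - 33*s) + k) = -9*(-33*s + k) = -9*(k - 33*s) = -9*k + 297*s)
b(n(8, -4), -185) + 32897 = (-9*(3/14 + (1/14)*8) + 297*(-185)) + 32897 = (-9*(3/14 + 4/7) - 54945) + 32897 = (-9*11/14 - 54945) + 32897 = (-99/14 - 54945) + 32897 = -769329/14 + 32897 = -308771/14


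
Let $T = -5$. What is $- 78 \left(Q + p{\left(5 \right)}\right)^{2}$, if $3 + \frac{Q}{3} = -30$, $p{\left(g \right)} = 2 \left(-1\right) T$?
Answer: $-617838$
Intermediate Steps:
$p{\left(g \right)} = 10$ ($p{\left(g \right)} = 2 \left(-1\right) \left(-5\right) = \left(-2\right) \left(-5\right) = 10$)
$Q = -99$ ($Q = -9 + 3 \left(-30\right) = -9 - 90 = -99$)
$- 78 \left(Q + p{\left(5 \right)}\right)^{2} = - 78 \left(-99 + 10\right)^{2} = - 78 \left(-89\right)^{2} = \left(-78\right) 7921 = -617838$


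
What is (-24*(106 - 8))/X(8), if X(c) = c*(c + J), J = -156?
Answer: 147/74 ≈ 1.9865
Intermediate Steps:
X(c) = c*(-156 + c) (X(c) = c*(c - 156) = c*(-156 + c))
(-24*(106 - 8))/X(8) = (-24*(106 - 8))/((8*(-156 + 8))) = (-24*98)/((8*(-148))) = -2352/(-1184) = -2352*(-1/1184) = 147/74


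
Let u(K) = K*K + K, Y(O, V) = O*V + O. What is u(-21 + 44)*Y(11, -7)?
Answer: -36432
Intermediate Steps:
Y(O, V) = O + O*V
u(K) = K + K**2 (u(K) = K**2 + K = K + K**2)
u(-21 + 44)*Y(11, -7) = ((-21 + 44)*(1 + (-21 + 44)))*(11*(1 - 7)) = (23*(1 + 23))*(11*(-6)) = (23*24)*(-66) = 552*(-66) = -36432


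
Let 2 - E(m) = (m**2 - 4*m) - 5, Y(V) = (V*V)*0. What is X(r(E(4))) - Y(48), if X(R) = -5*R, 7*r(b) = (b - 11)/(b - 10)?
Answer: -20/21 ≈ -0.95238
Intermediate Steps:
Y(V) = 0 (Y(V) = V**2*0 = 0)
E(m) = 7 - m**2 + 4*m (E(m) = 2 - ((m**2 - 4*m) - 5) = 2 - (-5 + m**2 - 4*m) = 2 + (5 - m**2 + 4*m) = 7 - m**2 + 4*m)
r(b) = (-11 + b)/(7*(-10 + b)) (r(b) = ((b - 11)/(b - 10))/7 = ((-11 + b)/(-10 + b))/7 = (-11 + b)/(7*(-10 + b)))
X(r(E(4))) - Y(48) = -5*(-11 + (7 - 1*4**2 + 4*4))/(7*(-10 + (7 - 1*4**2 + 4*4))) - 1*0 = -5*(-11 + (7 - 1*16 + 16))/(7*(-10 + (7 - 1*16 + 16))) + 0 = -5*(-11 + (7 - 16 + 16))/(7*(-10 + (7 - 16 + 16))) + 0 = -5*(-11 + 7)/(7*(-10 + 7)) + 0 = -5*(-4)/(7*(-3)) + 0 = -5*(-1)*(-4)/(7*3) + 0 = -5*4/21 + 0 = -20/21 + 0 = -20/21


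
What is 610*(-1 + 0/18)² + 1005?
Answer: 1615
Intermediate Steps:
610*(-1 + 0/18)² + 1005 = 610*(-1 + 0*(1/18))² + 1005 = 610*(-1 + 0)² + 1005 = 610*(-1)² + 1005 = 610*1 + 1005 = 610 + 1005 = 1615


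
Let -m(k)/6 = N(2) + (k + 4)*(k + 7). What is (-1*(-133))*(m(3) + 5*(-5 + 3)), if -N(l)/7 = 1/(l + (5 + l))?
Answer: -169708/3 ≈ -56569.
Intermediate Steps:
N(l) = -7/(5 + 2*l) (N(l) = -7/(l + (5 + l)) = -7/(5 + 2*l))
m(k) = 14/3 - 6*(4 + k)*(7 + k) (m(k) = -6*(-7/(5 + 2*2) + (k + 4)*(k + 7)) = -6*(-7/(5 + 4) + (4 + k)*(7 + k)) = -6*(-7/9 + (4 + k)*(7 + k)) = 14/3 - 6*(4 + k)*(7 + k))
(-1*(-133))*(m(3) + 5*(-5 + 3)) = (-1*(-133))*((-490/3 - 66*3 - 6*3²) + 5*(-5 + 3)) = 133*((-490/3 - 198 - 6*9) + 5*(-2)) = 133*((-490/3 - 198 - 54) - 10) = 133*(-1246/3 - 10) = 133*(-1276/3) = -169708/3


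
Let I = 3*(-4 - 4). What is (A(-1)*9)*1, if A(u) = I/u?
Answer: 216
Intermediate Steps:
I = -24 (I = 3*(-8) = -24)
A(u) = -24/u
(A(-1)*9)*1 = (-24/(-1)*9)*1 = (-24*(-1)*9)*1 = (24*9)*1 = 216*1 = 216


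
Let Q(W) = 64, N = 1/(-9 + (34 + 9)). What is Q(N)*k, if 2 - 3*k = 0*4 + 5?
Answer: -64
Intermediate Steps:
N = 1/34 (N = 1/(-9 + 43) = 1/34 ≈ 0.029412)
k = -1 (k = 2/3 - (0*4 + 5)/3 = 2/3 - (0 + 5)/3 = 2/3 - 1/3*5 = 2/3 - 5/3 = -1)
Q(N)*k = 64*(-1) = -64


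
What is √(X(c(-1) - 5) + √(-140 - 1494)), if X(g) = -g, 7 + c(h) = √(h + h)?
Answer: √(12 + I*√1634 - I*√2) ≈ 5.1387 + 3.7956*I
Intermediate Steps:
c(h) = -7 + √2*√h (c(h) = -7 + √(h + h) = -7 + √(2*h) = -7 + √2*√h)
√(X(c(-1) - 5) + √(-140 - 1494)) = √(-((-7 + √2*√(-1)) - 5) + √(-140 - 1494)) = √(-((-7 + √2*I) - 5) + √(-1634)) = √(-((-7 + I*√2) - 5) + I*√1634) = √(-(-12 + I*√2) + I*√1634) = √((12 - I*√2) + I*√1634) = √(12 + I*√1634 - I*√2)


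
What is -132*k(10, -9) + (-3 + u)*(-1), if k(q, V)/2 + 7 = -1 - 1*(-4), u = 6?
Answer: 1053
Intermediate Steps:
k(q, V) = -8 (k(q, V) = -14 + 2*(-1 - 1*(-4)) = -14 + 2*(-1 + 4) = -14 + 2*3 = -14 + 6 = -8)
-132*k(10, -9) + (-3 + u)*(-1) = -132*(-8) + (-3 + 6)*(-1) = 1056 + 3*(-1) = 1056 - 3 = 1053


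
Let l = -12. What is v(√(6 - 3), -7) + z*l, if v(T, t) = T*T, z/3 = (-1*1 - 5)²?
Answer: -1293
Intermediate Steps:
z = 108 (z = 3*(-1*1 - 5)² = 3*(-1 - 5)² = 3*(-6)² = 3*36 = 108)
v(T, t) = T²
v(√(6 - 3), -7) + z*l = (√(6 - 3))² + 108*(-12) = (√3)² - 1296 = 3 - 1296 = -1293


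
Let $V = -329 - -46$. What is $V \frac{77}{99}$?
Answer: $- \frac{1981}{9} \approx -220.11$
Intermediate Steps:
$V = -283$ ($V = -329 + 46 = -283$)
$V \frac{77}{99} = - 283 \cdot \frac{77}{99} = - 283 \cdot 77 \cdot \frac{1}{99} = \left(-283\right) \frac{7}{9} = - \frac{1981}{9}$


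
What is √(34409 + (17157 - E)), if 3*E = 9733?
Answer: √434895/3 ≈ 219.82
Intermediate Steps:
E = 9733/3 (E = (⅓)*9733 = 9733/3 ≈ 3244.3)
√(34409 + (17157 - E)) = √(34409 + (17157 - 1*9733/3)) = √(34409 + (17157 - 9733/3)) = √(34409 + 41738/3) = √(144965/3) = √434895/3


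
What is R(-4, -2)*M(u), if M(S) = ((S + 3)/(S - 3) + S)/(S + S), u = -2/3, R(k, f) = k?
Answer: -43/11 ≈ -3.9091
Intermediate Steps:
u = -⅔ (u = -2*⅓ = -⅔ ≈ -0.66667)
M(S) = (S + (3 + S)/(-3 + S))/(2*S) (M(S) = ((3 + S)/(-3 + S) + S)/((2*S)) = ((3 + S)/(-3 + S) + S)*(1/(2*S)) = (S + (3 + S)/(-3 + S))*(1/(2*S)) = (S + (3 + S)/(-3 + S))/(2*S))
R(-4, -2)*M(u) = -2*(3 + (-⅔)² - 2*(-⅔))/((-⅔)*(-3 - ⅔)) = -2*(-3)*(3 + 4/9 + 4/3)/(2*(-11/3)) = -2*(-3)*(-3)*43/(2*11*9) = -4*43/44 = -43/11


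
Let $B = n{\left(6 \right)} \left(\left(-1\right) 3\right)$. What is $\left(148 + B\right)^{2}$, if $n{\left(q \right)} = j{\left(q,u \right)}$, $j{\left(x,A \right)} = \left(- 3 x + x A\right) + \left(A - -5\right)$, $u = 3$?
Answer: $15376$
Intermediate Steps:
$j{\left(x,A \right)} = 5 + A - 3 x + A x$ ($j{\left(x,A \right)} = \left(- 3 x + A x\right) + \left(A + 5\right) = \left(- 3 x + A x\right) + \left(5 + A\right) = 5 + A - 3 x + A x$)
$n{\left(q \right)} = 8$ ($n{\left(q \right)} = 5 + 3 - 3 q + 3 q = 8$)
$B = -24$ ($B = 8 \left(\left(-1\right) 3\right) = 8 \left(-3\right) = -24$)
$\left(148 + B\right)^{2} = \left(148 - 24\right)^{2} = 124^{2} = 15376$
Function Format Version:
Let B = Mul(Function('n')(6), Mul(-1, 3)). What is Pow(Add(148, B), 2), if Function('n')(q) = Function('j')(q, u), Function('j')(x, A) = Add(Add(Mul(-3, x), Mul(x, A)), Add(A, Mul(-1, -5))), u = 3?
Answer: 15376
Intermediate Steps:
Function('j')(x, A) = Add(5, A, Mul(-3, x), Mul(A, x)) (Function('j')(x, A) = Add(Add(Mul(-3, x), Mul(A, x)), Add(A, 5)) = Add(Add(Mul(-3, x), Mul(A, x)), Add(5, A)) = Add(5, A, Mul(-3, x), Mul(A, x)))
Function('n')(q) = 8 (Function('n')(q) = Add(5, 3, Mul(-3, q), Mul(3, q)) = 8)
B = -24 (B = Mul(8, Mul(-1, 3)) = Mul(8, -3) = -24)
Pow(Add(148, B), 2) = Pow(Add(148, -24), 2) = Pow(124, 2) = 15376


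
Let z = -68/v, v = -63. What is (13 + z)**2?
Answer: 786769/3969 ≈ 198.23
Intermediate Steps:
z = 68/63 (z = -68/(-63) = -68*(-1/63) = 68/63 ≈ 1.0794)
(13 + z)**2 = (13 + 68/63)**2 = (887/63)**2 = 786769/3969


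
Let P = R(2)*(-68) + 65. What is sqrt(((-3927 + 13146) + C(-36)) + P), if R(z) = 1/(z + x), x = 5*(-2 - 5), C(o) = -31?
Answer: 7*sqrt(205689)/33 ≈ 96.203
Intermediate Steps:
x = -35 (x = 5*(-7) = -35)
R(z) = 1/(-35 + z) (R(z) = 1/(z - 35) = 1/(-35 + z))
P = 2213/33 (P = -68/(-35 + 2) + 65 = -68/(-33) + 65 = -1/33*(-68) + 65 = 68/33 + 65 = 2213/33 ≈ 67.061)
sqrt(((-3927 + 13146) + C(-36)) + P) = sqrt(((-3927 + 13146) - 31) + 2213/33) = sqrt((9219 - 31) + 2213/33) = sqrt(9188 + 2213/33) = sqrt(305417/33) = 7*sqrt(205689)/33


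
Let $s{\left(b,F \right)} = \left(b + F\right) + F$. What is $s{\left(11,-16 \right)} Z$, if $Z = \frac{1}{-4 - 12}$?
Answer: $\frac{21}{16} \approx 1.3125$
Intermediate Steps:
$s{\left(b,F \right)} = b + 2 F$ ($s{\left(b,F \right)} = \left(F + b\right) + F = b + 2 F$)
$Z = - \frac{1}{16}$ ($Z = \frac{1}{-4 - 12} = \frac{1}{-16} = - \frac{1}{16} \approx -0.0625$)
$s{\left(11,-16 \right)} Z = \left(11 + 2 \left(-16\right)\right) \left(- \frac{1}{16}\right) = \left(11 - 32\right) \left(- \frac{1}{16}\right) = \left(-21\right) \left(- \frac{1}{16}\right) = \frac{21}{16}$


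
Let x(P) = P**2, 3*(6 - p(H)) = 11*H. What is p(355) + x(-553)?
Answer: 913540/3 ≈ 3.0451e+5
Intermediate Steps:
p(H) = 6 - 11*H/3
p(355) + x(-553) = (6 - 11/3*355) + (-553)**2 = (6 - 3905/3) + 305809 = -3887/3 + 305809 = 913540/3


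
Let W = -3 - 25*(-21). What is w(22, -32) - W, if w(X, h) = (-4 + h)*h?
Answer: 630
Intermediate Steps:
w(X, h) = h*(-4 + h)
W = 522 (W = -3 + 525 = 522)
w(22, -32) - W = -32*(-4 - 32) - 1*522 = -32*(-36) - 522 = 1152 - 522 = 630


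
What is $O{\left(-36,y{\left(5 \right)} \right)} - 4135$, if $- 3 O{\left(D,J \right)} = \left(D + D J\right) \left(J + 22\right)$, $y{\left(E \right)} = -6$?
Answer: $-5095$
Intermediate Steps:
$O{\left(D,J \right)} = - \frac{\left(22 + J\right) \left(D + D J\right)}{3}$ ($O{\left(D,J \right)} = - \frac{\left(D + D J\right) \left(J + 22\right)}{3} = - \frac{\left(D + D J\right) \left(22 + J\right)}{3} = - \frac{\left(22 + J\right) \left(D + D J\right)}{3}$)
$O{\left(-36,y{\left(5 \right)} \right)} - 4135 = \left(- \frac{1}{3}\right) \left(-36\right) \left(22 + \left(-6\right)^{2} + 23 \left(-6\right)\right) - 4135 = \left(- \frac{1}{3}\right) \left(-36\right) \left(22 + 36 - 138\right) - 4135 = \left(- \frac{1}{3}\right) \left(-36\right) \left(-80\right) - 4135 = -960 - 4135 = -5095$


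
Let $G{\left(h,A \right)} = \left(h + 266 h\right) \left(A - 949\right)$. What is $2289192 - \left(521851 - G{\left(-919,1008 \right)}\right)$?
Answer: $-12709666$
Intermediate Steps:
$G{\left(h,A \right)} = 267 h \left(-949 + A\right)$
$2289192 - \left(521851 - G{\left(-919,1008 \right)}\right) = 2289192 - \left(521851 - 267 \left(-919\right) \left(-949 + 1008\right)\right) = 2289192 - \left(521851 - 267 \left(-919\right) 59\right) = 2289192 - \left(521851 - -14477007\right) = 2289192 - \left(521851 + 14477007\right) = 2289192 - 14998858 = -12709666$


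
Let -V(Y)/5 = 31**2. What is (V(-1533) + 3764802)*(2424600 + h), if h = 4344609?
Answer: 25452205532373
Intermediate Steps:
V(Y) = -4805 (V(Y) = -5*31**2 = -5*961 = -4805)
(V(-1533) + 3764802)*(2424600 + h) = (-4805 + 3764802)*(2424600 + 4344609) = 3759997*6769209 = 25452205532373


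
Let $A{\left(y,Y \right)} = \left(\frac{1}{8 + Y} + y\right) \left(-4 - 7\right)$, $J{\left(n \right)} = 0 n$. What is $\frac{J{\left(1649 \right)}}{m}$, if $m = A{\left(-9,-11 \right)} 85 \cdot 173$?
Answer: $0$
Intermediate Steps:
$J{\left(n \right)} = 0$
$A{\left(y,Y \right)} = - 11 y - \frac{11}{8 + Y}$ ($A{\left(y,Y \right)} = \left(y + \frac{1}{8 + Y}\right) \left(-11\right) = - 11 y - \frac{11}{8 + Y}$)
$m = \frac{4529140}{3}$ ($m = \frac{11 \left(-1 - -72 - \left(-11\right) \left(-9\right)\right)}{8 - 11} \cdot 85 \cdot 173 = \frac{11 \left(-1 + 72 - 99\right)}{-3} \cdot 85 \cdot 173 = 11 \left(- \frac{1}{3}\right) \left(-28\right) 85 \cdot 173 = \frac{308}{3} \cdot 85 \cdot 173 = \frac{26180}{3} \cdot 173 = \frac{4529140}{3} \approx 1.5097 \cdot 10^{6}$)
$\frac{J{\left(1649 \right)}}{m} = \frac{0}{\frac{4529140}{3}} = 0 \cdot \frac{3}{4529140} = 0$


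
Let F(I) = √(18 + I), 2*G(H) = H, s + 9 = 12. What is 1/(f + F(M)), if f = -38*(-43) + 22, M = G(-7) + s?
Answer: 3312/5484637 - √70/5484637 ≈ 0.00060234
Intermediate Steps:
s = 3 (s = -9 + 12 = 3)
G(H) = H/2
M = -½ (M = (½)*(-7) + 3 = -7/2 + 3 = -½ ≈ -0.50000)
f = 1656 (f = 1634 + 22 = 1656)
1/(f + F(M)) = 1/(1656 + √(18 - ½)) = 1/(1656 + √(35/2)) = 1/(1656 + √70/2)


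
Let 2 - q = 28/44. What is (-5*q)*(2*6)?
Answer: -900/11 ≈ -81.818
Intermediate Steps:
q = 15/11 (q = 2 - 28/44 = 2 - 1*7/11 = 2 - 7/11 = 15/11 ≈ 1.3636)
(-5*q)*(2*6) = (-5*15/11)*(2*6) = -75/11*12 = -900/11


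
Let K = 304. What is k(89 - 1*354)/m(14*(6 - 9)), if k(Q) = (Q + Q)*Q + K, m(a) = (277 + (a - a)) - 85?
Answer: 23459/32 ≈ 733.09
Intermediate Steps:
m(a) = 192 (m(a) = (277 + 0) - 85 = 277 - 85 = 192)
k(Q) = 304 + 2*Q² (k(Q) = (Q + Q)*Q + 304 = (2*Q)*Q + 304 = 2*Q² + 304 = 304 + 2*Q²)
k(89 - 1*354)/m(14*(6 - 9)) = (304 + 2*(89 - 1*354)²)/192 = (304 + 2*(89 - 354)²)*(1/192) = (304 + 2*(-265)²)*(1/192) = (304 + 2*70225)*(1/192) = (304 + 140450)*(1/192) = 140754*(1/192) = 23459/32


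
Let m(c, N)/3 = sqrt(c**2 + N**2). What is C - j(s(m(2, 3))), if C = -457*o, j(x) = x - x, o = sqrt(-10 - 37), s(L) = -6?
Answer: -457*I*sqrt(47) ≈ -3133.0*I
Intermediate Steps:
m(c, N) = 3*sqrt(N**2 + c**2) (m(c, N) = 3*sqrt(c**2 + N**2) = 3*sqrt(N**2 + c**2))
o = I*sqrt(47) (o = sqrt(-47) = I*sqrt(47) ≈ 6.8557*I)
j(x) = 0
C = -457*I*sqrt(47) ≈ -3133.0*I
C - j(s(m(2, 3))) = -457*I*sqrt(47) - 1*0 = -457*I*sqrt(47) + 0 = -457*I*sqrt(47)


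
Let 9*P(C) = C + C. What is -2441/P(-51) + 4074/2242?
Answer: 8278341/38114 ≈ 217.20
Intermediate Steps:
P(C) = 2*C/9 (P(C) = (C + C)/9 = (2*C)/9 = 2*C/9)
-2441/P(-51) + 4074/2242 = -2441/((2/9)*(-51)) + 4074/2242 = -2441/(-34/3) + 4074*(1/2242) = -2441*(-3/34) + 2037/1121 = 7323/34 + 2037/1121 = 8278341/38114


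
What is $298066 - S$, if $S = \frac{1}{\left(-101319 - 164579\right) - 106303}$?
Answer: $\frac{110940463267}{372201} \approx 2.9807 \cdot 10^{5}$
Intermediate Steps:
$S = - \frac{1}{372201}$ ($S = \frac{1}{\left(-101319 - 164579\right) - 106303} = \frac{1}{-265898 - 106303} = \frac{1}{-372201} = - \frac{1}{372201} \approx -2.6867 \cdot 10^{-6}$)
$298066 - S = 298066 - - \frac{1}{372201} = 298066 + \frac{1}{372201} = \frac{110940463267}{372201}$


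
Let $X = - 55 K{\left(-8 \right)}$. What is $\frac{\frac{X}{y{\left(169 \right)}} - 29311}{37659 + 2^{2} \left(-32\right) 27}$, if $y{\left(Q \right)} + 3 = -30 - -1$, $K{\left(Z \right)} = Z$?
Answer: $- \frac{9023}{10524} \approx -0.85737$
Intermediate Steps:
$y{\left(Q \right)} = -32$ ($y{\left(Q \right)} = -3 - 29 = -32$)
$X = 440$ ($X = \left(-55\right) \left(-8\right) = 440$)
$\frac{\frac{X}{y{\left(169 \right)}} - 29311}{37659 + 2^{2} \left(-32\right) 27} = \frac{\frac{440}{-32} - 29311}{37659 + 2^{2} \left(-32\right) 27} = \frac{440 \left(- \frac{1}{32}\right) - 29311}{37659 + 4 \left(-32\right) 27} = \frac{- \frac{55}{4} - 29311}{37659 - 3456} = - \frac{117299}{4 \left(37659 - 3456\right)} = - \frac{117299}{4 \cdot 34203} = \left(- \frac{117299}{4}\right) \frac{1}{34203} = - \frac{9023}{10524}$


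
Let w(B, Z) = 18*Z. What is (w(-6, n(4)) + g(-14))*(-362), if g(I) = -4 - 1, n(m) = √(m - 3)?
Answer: -4706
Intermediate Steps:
n(m) = √(-3 + m)
g(I) = -5
(w(-6, n(4)) + g(-14))*(-362) = (18*√(-3 + 4) - 5)*(-362) = (18*√1 - 5)*(-362) = (18*1 - 5)*(-362) = (18 - 5)*(-362) = 13*(-362) = -4706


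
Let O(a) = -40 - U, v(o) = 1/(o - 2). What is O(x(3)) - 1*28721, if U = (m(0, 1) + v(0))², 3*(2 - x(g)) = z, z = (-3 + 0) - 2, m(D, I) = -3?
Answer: -115093/4 ≈ -28773.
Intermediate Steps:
v(o) = 1/(-2 + o)
z = -5 (z = -3 - 2 = -5)
x(g) = 11/3 (x(g) = 2 - ⅓*(-5) = 2 + 5/3 = 11/3)
U = 49/4 (U = (-3 + 1/(-2 + 0))² = (-3 + 1/(-2))² = (-3 - ½)² = (-7/2)² = 49/4 ≈ 12.250)
O(a) = -209/4 (O(a) = -40 - 1*49/4 = -40 - 49/4 = -209/4)
O(x(3)) - 1*28721 = -209/4 - 1*28721 = -209/4 - 28721 = -115093/4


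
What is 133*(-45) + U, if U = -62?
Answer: -6047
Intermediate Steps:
133*(-45) + U = 133*(-45) - 62 = -5985 - 62 = -6047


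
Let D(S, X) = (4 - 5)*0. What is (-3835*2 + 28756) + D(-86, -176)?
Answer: 21086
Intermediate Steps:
D(S, X) = 0 (D(S, X) = -1*0 = 0)
(-3835*2 + 28756) + D(-86, -176) = (-3835*2 + 28756) + 0 = (-7670 + 28756) + 0 = 21086 + 0 = 21086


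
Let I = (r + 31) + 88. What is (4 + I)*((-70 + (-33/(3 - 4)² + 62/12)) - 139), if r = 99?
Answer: -52577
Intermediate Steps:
I = 218 (I = (99 + 31) + 88 = 130 + 88 = 218)
(4 + I)*((-70 + (-33/(3 - 4)² + 62/12)) - 139) = (4 + 218)*((-70 + (-33/(3 - 4)² + 62/12)) - 139) = 222*((-70 + (-33/((-1)²) + 62*(1/12))) - 139) = 222*((-70 + (-33/1 + 31/6)) - 139) = 222*((-70 + (-33*1 + 31/6)) - 139) = 222*((-70 + (-33 + 31/6)) - 139) = 222*((-70 - 167/6) - 139) = 222*(-587/6 - 139) = 222*(-1421/6) = -52577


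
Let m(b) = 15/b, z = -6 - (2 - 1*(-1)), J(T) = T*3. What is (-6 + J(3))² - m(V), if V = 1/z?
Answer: 144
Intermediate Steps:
J(T) = 3*T
z = -9 (z = -6 - (2 + 1) = -6 - 1*3 = -6 - 3 = -9)
V = -⅑ (V = 1/(-9) = -⅑ ≈ -0.11111)
(-6 + J(3))² - m(V) = (-6 + 3*3)² - 15/(-⅑) = (-6 + 9)² - 15*(-9) = 3² - 1*(-135) = 9 + 135 = 144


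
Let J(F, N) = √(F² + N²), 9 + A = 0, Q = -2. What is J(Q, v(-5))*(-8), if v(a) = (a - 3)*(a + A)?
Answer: -16*√3137 ≈ -896.14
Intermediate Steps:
A = -9 (A = -9 + 0 = -9)
v(a) = (-9 + a)*(-3 + a) (v(a) = (a - 3)*(a - 9) = (-3 + a)*(-9 + a) = (-9 + a)*(-3 + a))
J(Q, v(-5))*(-8) = √((-2)² + (27 + (-5)² - 12*(-5))²)*(-8) = √(4 + (27 + 25 + 60)²)*(-8) = √(4 + 112²)*(-8) = √(4 + 12544)*(-8) = √12548*(-8) = (2*√3137)*(-8) = -16*√3137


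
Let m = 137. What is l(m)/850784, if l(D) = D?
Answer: 137/850784 ≈ 0.00016103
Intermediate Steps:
l(m)/850784 = 137/850784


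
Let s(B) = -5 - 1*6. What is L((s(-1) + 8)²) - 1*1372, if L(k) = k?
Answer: -1363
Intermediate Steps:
s(B) = -11 (s(B) = -5 - 6 = -11)
L((s(-1) + 8)²) - 1*1372 = (-11 + 8)² - 1*1372 = (-3)² - 1372 = 9 - 1372 = -1363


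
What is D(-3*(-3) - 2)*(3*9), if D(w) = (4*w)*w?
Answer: 5292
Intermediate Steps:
D(w) = 4*w**2
D(-3*(-3) - 2)*(3*9) = (4*(-3*(-3) - 2)**2)*(3*9) = (4*(9 - 2)**2)*27 = (4*7**2)*27 = (4*49)*27 = 196*27 = 5292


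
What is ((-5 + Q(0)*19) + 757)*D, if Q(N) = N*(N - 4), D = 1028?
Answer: 773056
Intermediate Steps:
Q(N) = N*(-4 + N)
((-5 + Q(0)*19) + 757)*D = ((-5 + (0*(-4 + 0))*19) + 757)*1028 = ((-5 + (0*(-4))*19) + 757)*1028 = ((-5 + 0*19) + 757)*1028 = ((-5 + 0) + 757)*1028 = (-5 + 757)*1028 = 752*1028 = 773056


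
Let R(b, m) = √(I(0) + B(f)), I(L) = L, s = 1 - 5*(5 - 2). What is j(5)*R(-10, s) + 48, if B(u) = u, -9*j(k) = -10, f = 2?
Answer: 48 + 10*√2/9 ≈ 49.571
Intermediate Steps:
j(k) = 10/9 (j(k) = -⅑*(-10) = 10/9)
s = -14 (s = 1 - 5*3 = 1 - 1*15 = 1 - 15 = -14)
R(b, m) = √2 (R(b, m) = √(0 + 2) = √2)
j(5)*R(-10, s) + 48 = 10*√2/9 + 48 = 48 + 10*√2/9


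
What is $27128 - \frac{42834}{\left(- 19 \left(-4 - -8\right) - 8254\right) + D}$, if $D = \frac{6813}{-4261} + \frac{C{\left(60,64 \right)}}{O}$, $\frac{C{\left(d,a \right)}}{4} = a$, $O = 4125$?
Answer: $\frac{3973385310027802}{146440299059} \approx 27133.0$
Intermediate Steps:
$C{\left(d,a \right)} = 4 a$
$D = - \frac{27012809}{17576625}$ ($D = \frac{6813}{-4261} + \frac{4 \cdot 64}{4125} = 6813 \left(- \frac{1}{4261}\right) + 256 \cdot \frac{1}{4125} = - \frac{6813}{4261} + \frac{256}{4125} = - \frac{27012809}{17576625} \approx -1.5369$)
$27128 - \frac{42834}{\left(- 19 \left(-4 - -8\right) - 8254\right) + D} = 27128 - \frac{42834}{\left(- 19 \left(-4 - -8\right) - 8254\right) - \frac{27012809}{17576625}} = 27128 - \frac{42834}{\left(- 19 \left(-4 + 8\right) - 8254\right) - \frac{27012809}{17576625}} = 27128 - \frac{42834}{\left(\left(-19\right) 4 - 8254\right) - \frac{27012809}{17576625}} = 27128 - \frac{42834}{\left(-76 - 8254\right) - \frac{27012809}{17576625}} = 27128 - \frac{42834}{-8330 - \frac{27012809}{17576625}} = 27128 - \frac{42834}{- \frac{146440299059}{17576625}} = 27128 - - \frac{752877155250}{146440299059} = 27128 + \frac{752877155250}{146440299059} = \frac{3973385310027802}{146440299059}$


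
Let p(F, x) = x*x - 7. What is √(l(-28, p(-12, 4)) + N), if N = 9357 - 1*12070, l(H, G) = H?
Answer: I*√2741 ≈ 52.355*I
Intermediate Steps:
p(F, x) = -7 + x² (p(F, x) = x² - 7 = -7 + x²)
N = -2713 (N = 9357 - 12070 = -2713)
√(l(-28, p(-12, 4)) + N) = √(-28 - 2713) = √(-2741) = I*√2741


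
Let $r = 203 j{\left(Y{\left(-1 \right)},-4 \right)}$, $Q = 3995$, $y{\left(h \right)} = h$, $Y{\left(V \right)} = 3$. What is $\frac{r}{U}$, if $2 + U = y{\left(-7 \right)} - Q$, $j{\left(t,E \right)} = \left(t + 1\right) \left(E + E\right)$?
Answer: $\frac{232}{143} \approx 1.6224$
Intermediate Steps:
$j{\left(t,E \right)} = 2 E \left(1 + t\right)$ ($j{\left(t,E \right)} = \left(1 + t\right) 2 E = 2 E \left(1 + t\right)$)
$r = -6496$ ($r = 203 \cdot 2 \left(-4\right) \left(1 + 3\right) = 203 \cdot 2 \left(-4\right) 4 = 203 \left(-32\right) = -6496$)
$U = -4004$ ($U = -2 - 4002 = -4004$)
$\frac{r}{U} = - \frac{6496}{-4004} = \left(-6496\right) \left(- \frac{1}{4004}\right) = \frac{232}{143}$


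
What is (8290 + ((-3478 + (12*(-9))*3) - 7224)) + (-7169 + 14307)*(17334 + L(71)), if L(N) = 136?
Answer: 124698124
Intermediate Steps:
(8290 + ((-3478 + (12*(-9))*3) - 7224)) + (-7169 + 14307)*(17334 + L(71)) = (8290 + ((-3478 + (12*(-9))*3) - 7224)) + (-7169 + 14307)*(17334 + 136) = (8290 + ((-3478 - 108*3) - 7224)) + 7138*17470 = (8290 + ((-3478 - 324) - 7224)) + 124700860 = (8290 + (-3802 - 7224)) + 124700860 = (8290 - 11026) + 124700860 = -2736 + 124700860 = 124698124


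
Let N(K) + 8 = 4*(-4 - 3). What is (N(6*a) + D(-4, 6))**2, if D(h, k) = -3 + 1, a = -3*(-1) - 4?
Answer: 1444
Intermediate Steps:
a = -1 (a = 3 - 4 = -1)
D(h, k) = -2
N(K) = -36 (N(K) = -8 + 4*(-4 - 3) = -8 + 4*(-7) = -8 - 28 = -36)
(N(6*a) + D(-4, 6))**2 = (-36 - 2)**2 = (-38)**2 = 1444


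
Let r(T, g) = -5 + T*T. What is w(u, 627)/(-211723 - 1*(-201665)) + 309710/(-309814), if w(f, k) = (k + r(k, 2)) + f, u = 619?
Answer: -31324102590/779027303 ≈ -40.209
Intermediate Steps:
r(T, g) = -5 + T**2
w(f, k) = -5 + f + k + k**2 (w(f, k) = (k + (-5 + k**2)) + f = (-5 + k + k**2) + f = -5 + f + k + k**2)
w(u, 627)/(-211723 - 1*(-201665)) + 309710/(-309814) = (-5 + 619 + 627 + 627**2)/(-211723 - 1*(-201665)) + 309710/(-309814) = (-5 + 619 + 627 + 393129)/(-211723 + 201665) + 309710*(-1/309814) = 394370/(-10058) - 154855/154907 = 394370*(-1/10058) - 154855/154907 = -197185/5029 - 154855/154907 = -31324102590/779027303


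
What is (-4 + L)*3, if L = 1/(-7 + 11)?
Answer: -45/4 ≈ -11.250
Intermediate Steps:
L = ¼ (L = 1/4 = ¼ ≈ 0.25000)
(-4 + L)*3 = (-4 + ¼)*3 = -15/4*3 = -45/4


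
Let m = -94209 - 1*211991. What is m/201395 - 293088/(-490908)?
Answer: -1521492864/1647773611 ≈ -0.92336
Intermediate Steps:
m = -306200 (m = -94209 - 211991 = -306200)
m/201395 - 293088/(-490908) = -306200/201395 - 293088/(-490908) = -306200*1/201395 - 293088*(-1/490908) = -61240/40279 + 24424/40909 = -1521492864/1647773611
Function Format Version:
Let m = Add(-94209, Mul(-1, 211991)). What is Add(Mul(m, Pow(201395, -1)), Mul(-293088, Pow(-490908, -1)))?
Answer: Rational(-1521492864, 1647773611) ≈ -0.92336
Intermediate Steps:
m = -306200 (m = Add(-94209, -211991) = -306200)
Add(Mul(m, Pow(201395, -1)), Mul(-293088, Pow(-490908, -1))) = Add(Mul(-306200, Pow(201395, -1)), Mul(-293088, Pow(-490908, -1))) = Add(Mul(-306200, Rational(1, 201395)), Mul(-293088, Rational(-1, 490908))) = Add(Rational(-61240, 40279), Rational(24424, 40909)) = Rational(-1521492864, 1647773611)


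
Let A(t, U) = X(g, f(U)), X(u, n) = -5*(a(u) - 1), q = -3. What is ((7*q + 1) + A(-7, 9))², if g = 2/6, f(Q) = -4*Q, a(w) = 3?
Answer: 900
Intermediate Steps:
g = ⅓ (g = 2*(⅙) = ⅓ ≈ 0.33333)
X(u, n) = -10 (X(u, n) = -5*(3 - 1) = -5*2 = -10)
A(t, U) = -10
((7*q + 1) + A(-7, 9))² = ((7*(-3) + 1) - 10)² = ((-21 + 1) - 10)² = (-20 - 10)² = (-30)² = 900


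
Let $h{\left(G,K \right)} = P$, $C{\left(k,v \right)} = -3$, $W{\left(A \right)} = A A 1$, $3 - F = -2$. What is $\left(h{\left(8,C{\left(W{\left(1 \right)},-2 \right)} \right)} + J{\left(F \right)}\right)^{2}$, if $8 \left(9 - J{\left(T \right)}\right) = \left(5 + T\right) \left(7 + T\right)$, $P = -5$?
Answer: $121$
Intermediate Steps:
$F = 5$ ($F = 3 - -2 = 3 + 2 = 5$)
$W{\left(A \right)} = A^{2}$ ($W{\left(A \right)} = A^{2} \cdot 1 = A^{2}$)
$h{\left(G,K \right)} = -5$
$J{\left(T \right)} = 9 - \frac{\left(5 + T\right) \left(7 + T\right)}{8}$
$\left(h{\left(8,C{\left(W{\left(1 \right)},-2 \right)} \right)} + J{\left(F \right)}\right)^{2} = \left(-5 - \left(\frac{23}{8} + \frac{25}{8}\right)\right)^{2} = \left(-5 - 6\right)^{2} = \left(-11\right)^{2} = 121$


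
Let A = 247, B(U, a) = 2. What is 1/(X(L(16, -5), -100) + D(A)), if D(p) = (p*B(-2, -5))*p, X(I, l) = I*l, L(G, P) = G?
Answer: 1/120418 ≈ 8.3044e-6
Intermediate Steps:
D(p) = 2*p² (D(p) = (p*2)*p = (2*p)*p = 2*p²)
1/(X(L(16, -5), -100) + D(A)) = 1/(16*(-100) + 2*247²) = 1/(-1600 + 2*61009) = 1/(-1600 + 122018) = 1/120418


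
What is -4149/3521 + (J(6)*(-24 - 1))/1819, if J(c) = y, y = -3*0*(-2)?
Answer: -4149/3521 ≈ -1.1784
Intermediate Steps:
y = 0 (y = 0*(-2) = 0)
J(c) = 0
-4149/3521 + (J(6)*(-24 - 1))/1819 = -4149/3521 + (0*(-24 - 1))/1819 = -4149*1/3521 + (0*(-25))*(1/1819) = -4149/3521 + 0*(1/1819) = -4149/3521 + 0 = -4149/3521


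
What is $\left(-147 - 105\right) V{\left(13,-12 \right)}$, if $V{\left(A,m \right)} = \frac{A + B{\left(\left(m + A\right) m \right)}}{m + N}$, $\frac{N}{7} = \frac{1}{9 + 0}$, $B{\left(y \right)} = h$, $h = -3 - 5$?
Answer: $\frac{11340}{101} \approx 112.28$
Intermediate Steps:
$h = -8$
$B{\left(y \right)} = -8$
$N = \frac{7}{9}$ ($N = \frac{7}{9 + 0} = \frac{7}{9} \approx 0.77778$)
$V{\left(A,m \right)} = \frac{-8 + A}{\frac{7}{9} + m}$ ($V{\left(A,m \right)} = \frac{A - 8}{m + \frac{7}{9}} = \frac{-8 + A}{\frac{7}{9} + m}$)
$\left(-147 - 105\right) V{\left(13,-12 \right)} = \left(-147 - 105\right) \frac{9 \left(-8 + 13\right)}{7 + 9 \left(-12\right)} = - 252 \cdot 9 \frac{1}{7 - 108} \cdot 5 = - 252 \cdot 9 \frac{1}{-101} \cdot 5 = - 252 \cdot 9 \left(- \frac{1}{101}\right) 5 = \left(-252\right) \left(- \frac{45}{101}\right) = \frac{11340}{101}$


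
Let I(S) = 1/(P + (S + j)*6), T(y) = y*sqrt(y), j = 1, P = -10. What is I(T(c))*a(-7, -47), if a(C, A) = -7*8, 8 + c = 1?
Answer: 56/3091 - 588*I*sqrt(7)/3091 ≈ 0.018117 - 0.5033*I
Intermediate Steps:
c = -7 (c = -8 + 1 = -7)
T(y) = y**(3/2)
a(C, A) = -56
I(S) = 1/(-4 + 6*S) (I(S) = 1/(-10 + (S + 1)*6) = 1/(-10 + (1 + S)*6) = 1/(-10 + (6 + 6*S)) = 1/(-4 + 6*S))
I(T(c))*a(-7, -47) = (1/(2*(-2 + 3*(-7)**(3/2))))*(-56) = (1/(2*(-2 + 3*(-7*I*sqrt(7)))))*(-56) = (1/(2*(-2 - 21*I*sqrt(7))))*(-56) = -28/(-2 - 21*I*sqrt(7))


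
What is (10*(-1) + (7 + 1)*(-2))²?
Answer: 676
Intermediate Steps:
(10*(-1) + (7 + 1)*(-2))² = (-10 + 8*(-2))² = (-10 - 16)² = (-26)² = 676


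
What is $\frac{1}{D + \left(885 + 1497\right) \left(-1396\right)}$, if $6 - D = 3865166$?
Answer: $- \frac{1}{7190432} \approx -1.3907 \cdot 10^{-7}$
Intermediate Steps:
$D = -3865160$ ($D = 6 - 3865166 = -3865160$)
$\frac{1}{D + \left(885 + 1497\right) \left(-1396\right)} = \frac{1}{-3865160 + \left(885 + 1497\right) \left(-1396\right)} = \frac{1}{-3865160 + 2382 \left(-1396\right)} = \frac{1}{-3865160 - 3325272} = \frac{1}{-7190432} = - \frac{1}{7190432}$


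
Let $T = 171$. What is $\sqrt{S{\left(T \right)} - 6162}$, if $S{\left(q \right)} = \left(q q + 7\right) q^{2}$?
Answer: $\sqrt{855234606} \approx 29244.0$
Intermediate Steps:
$S{\left(q \right)} = q^{2} \left(7 + q^{2}\right)$ ($S{\left(q \right)} = \left(q^{2} + 7\right) q^{2} = \left(7 + q^{2}\right) q^{2} = q^{2} \left(7 + q^{2}\right)$)
$\sqrt{S{\left(T \right)} - 6162} = \sqrt{171^{2} \left(7 + 171^{2}\right) - 6162} = \sqrt{29241 \left(7 + 29241\right) - 6162} = \sqrt{29241 \cdot 29248 - 6162} = \sqrt{855240768 - 6162} = \sqrt{855234606}$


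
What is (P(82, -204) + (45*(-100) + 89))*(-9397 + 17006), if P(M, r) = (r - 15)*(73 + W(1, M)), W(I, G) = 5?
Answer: -163540237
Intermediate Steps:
P(M, r) = -1170 + 78*r (P(M, r) = (r - 15)*(73 + 5) = (-15 + r)*78 = -1170 + 78*r)
(P(82, -204) + (45*(-100) + 89))*(-9397 + 17006) = ((-1170 + 78*(-204)) + (45*(-100) + 89))*(-9397 + 17006) = ((-1170 - 15912) + (-4500 + 89))*7609 = (-17082 - 4411)*7609 = -21493*7609 = -163540237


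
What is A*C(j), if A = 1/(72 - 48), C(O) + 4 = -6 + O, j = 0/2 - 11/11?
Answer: -11/24 ≈ -0.45833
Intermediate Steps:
j = -1 (j = 0*(½) - 11*1/11 = 0 - 1 = -1)
C(O) = -10 + O (C(O) = -4 + (-6 + O) = -10 + O)
A = 1/24 ≈ 0.041667
A*C(j) = (-10 - 1)/24 = (1/24)*(-11) = -11/24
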